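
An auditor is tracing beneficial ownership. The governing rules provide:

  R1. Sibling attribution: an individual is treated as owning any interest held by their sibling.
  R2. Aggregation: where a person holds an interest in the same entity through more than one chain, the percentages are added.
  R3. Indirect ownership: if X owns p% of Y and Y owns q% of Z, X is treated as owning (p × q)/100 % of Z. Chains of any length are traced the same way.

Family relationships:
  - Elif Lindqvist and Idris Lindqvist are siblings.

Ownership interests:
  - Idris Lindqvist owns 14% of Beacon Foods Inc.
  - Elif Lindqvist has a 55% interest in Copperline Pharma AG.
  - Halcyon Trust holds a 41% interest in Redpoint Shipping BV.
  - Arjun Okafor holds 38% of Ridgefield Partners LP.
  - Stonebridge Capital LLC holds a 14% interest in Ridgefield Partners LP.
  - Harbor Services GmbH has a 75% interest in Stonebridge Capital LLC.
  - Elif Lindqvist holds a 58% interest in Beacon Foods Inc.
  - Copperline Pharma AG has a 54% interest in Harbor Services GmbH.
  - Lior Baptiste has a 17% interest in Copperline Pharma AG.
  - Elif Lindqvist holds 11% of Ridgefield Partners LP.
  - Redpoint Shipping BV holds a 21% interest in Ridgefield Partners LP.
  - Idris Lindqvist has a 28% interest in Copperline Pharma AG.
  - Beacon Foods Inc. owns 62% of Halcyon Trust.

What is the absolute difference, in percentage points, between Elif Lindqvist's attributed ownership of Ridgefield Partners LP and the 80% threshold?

60.450396

By sibling attribution (R1), Elif Lindqvist is treated as also owning Idris Lindqvist's interest in Copperline Pharma AG, giving 55% + 28% = 83%.
By sibling attribution (R1), Elif Lindqvist is treated as also owning Idris Lindqvist's interest in Beacon Foods Inc, giving 58% + 14% = 72%.
Chain via Copperline Pharma AG → Harbor Services GmbH → Stonebridge Capital LLC (R3): 83% × 54% × 75% × 14% = 4.7061% of Ridgefield Partners LP.
Chain via Beacon Foods Inc. → Halcyon Trust → Redpoint Shipping BV (R3): 72% × 62% × 41% × 21% = 3.843504% of Ridgefield Partners LP.
Direct interest in Ridgefield Partners LP: 11%.
Aggregating (R2): 4.7061% + 3.843504% + 11% = 19.549604%.
19.549604% falls short of the 80% threshold by 60.450396 percentage points.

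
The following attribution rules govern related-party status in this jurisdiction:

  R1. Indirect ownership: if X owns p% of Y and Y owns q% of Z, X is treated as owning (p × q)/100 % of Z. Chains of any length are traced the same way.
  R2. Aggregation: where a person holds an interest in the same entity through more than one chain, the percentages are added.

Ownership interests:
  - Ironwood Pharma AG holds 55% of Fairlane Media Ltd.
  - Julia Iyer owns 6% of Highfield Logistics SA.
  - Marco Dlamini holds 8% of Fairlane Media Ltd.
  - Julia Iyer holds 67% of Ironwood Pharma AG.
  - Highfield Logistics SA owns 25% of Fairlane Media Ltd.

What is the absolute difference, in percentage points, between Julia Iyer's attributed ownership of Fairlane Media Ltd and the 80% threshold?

Chain via Highfield Logistics SA (R1): 6% × 25% = 1.5% of Fairlane Media Ltd.
Chain via Ironwood Pharma AG (R1): 67% × 55% = 36.85% of Fairlane Media Ltd.
Aggregating (R2): 1.5% + 36.85% = 38.35%.
38.35% falls short of the 80% threshold by 41.65 percentage points.

41.65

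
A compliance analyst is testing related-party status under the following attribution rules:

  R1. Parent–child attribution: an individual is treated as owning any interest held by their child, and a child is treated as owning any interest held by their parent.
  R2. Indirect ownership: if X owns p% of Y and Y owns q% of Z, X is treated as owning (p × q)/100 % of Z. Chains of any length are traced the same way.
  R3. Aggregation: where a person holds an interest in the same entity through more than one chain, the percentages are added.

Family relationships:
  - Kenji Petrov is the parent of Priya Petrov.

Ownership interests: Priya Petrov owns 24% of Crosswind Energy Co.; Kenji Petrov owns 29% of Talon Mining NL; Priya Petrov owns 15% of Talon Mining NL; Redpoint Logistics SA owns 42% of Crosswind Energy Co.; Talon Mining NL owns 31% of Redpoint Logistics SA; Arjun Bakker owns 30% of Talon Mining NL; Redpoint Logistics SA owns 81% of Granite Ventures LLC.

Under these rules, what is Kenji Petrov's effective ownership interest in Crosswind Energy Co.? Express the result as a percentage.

By parent–child attribution (R1), Kenji Petrov is treated as also owning Priya Petrov's interest in Talon Mining NL, giving 29% + 15% = 44%.
By parent–child attribution (R1), Kenji Petrov is treated as owning Priya Petrov's 24% interest in Crosswind Energy Co.
Chain via Talon Mining NL → Redpoint Logistics SA (R2): 44% × 31% × 42% = 5.7288% of Crosswind Energy Co.
Direct interest in Crosswind Energy Co: 24%.
Aggregating (R3): 5.7288% + 24% = 29.7288%.

29.7288%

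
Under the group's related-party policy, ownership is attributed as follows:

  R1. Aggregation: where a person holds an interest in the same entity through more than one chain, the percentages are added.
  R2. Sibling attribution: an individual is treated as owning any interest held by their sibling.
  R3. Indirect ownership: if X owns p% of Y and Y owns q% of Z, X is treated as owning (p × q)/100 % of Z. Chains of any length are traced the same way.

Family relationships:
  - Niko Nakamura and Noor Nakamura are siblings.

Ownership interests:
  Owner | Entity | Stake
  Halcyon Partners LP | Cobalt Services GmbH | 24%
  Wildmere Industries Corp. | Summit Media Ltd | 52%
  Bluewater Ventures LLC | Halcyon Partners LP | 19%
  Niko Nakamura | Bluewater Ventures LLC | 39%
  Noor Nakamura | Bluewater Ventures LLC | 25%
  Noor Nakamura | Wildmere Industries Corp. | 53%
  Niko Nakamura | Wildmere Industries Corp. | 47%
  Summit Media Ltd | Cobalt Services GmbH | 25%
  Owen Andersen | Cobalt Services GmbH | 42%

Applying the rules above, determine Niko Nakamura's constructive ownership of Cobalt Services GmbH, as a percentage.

15.9184%

By sibling attribution (R2), Niko Nakamura is treated as also owning Noor Nakamura's interest in Bluewater Ventures LLC, giving 39% + 25% = 64%.
By sibling attribution (R2), Niko Nakamura is treated as also owning Noor Nakamura's interest in Wildmere Industries Corp, giving 47% + 53% = 100%.
Chain via Bluewater Ventures LLC → Halcyon Partners LP (R3): 64% × 19% × 24% = 2.9184% of Cobalt Services GmbH.
Chain via Wildmere Industries Corp. → Summit Media Ltd (R3): 100% × 52% × 25% = 13% of Cobalt Services GmbH.
Aggregating (R1): 2.9184% + 13% = 15.9184%.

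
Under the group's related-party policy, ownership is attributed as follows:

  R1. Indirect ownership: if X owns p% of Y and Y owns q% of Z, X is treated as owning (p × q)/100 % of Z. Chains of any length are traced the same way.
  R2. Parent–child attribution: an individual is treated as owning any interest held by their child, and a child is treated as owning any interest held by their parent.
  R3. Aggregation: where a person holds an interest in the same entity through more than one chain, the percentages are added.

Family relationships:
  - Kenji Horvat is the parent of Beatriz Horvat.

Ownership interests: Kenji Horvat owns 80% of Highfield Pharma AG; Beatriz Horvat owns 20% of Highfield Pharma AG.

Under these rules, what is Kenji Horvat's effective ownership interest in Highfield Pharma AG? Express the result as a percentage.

By parent–child attribution (R2), Kenji Horvat is treated as also owning Beatriz Horvat's interest in Highfield Pharma AG, giving 80% + 20% = 100%.
Direct interest in Highfield Pharma AG: 100%.

100%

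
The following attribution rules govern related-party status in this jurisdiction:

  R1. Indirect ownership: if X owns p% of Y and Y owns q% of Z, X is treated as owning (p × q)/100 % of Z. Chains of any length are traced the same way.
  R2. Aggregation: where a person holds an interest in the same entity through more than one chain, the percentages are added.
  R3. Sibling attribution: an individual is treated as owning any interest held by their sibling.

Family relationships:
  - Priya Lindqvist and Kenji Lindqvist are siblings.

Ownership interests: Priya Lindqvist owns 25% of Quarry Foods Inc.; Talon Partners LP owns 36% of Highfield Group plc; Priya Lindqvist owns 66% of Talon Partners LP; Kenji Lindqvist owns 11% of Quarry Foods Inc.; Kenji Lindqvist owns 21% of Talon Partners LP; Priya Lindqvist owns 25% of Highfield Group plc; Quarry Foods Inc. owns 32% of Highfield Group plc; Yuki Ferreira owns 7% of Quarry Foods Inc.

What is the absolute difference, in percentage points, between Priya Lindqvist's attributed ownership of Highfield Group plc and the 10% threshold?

By sibling attribution (R3), Priya Lindqvist is treated as also owning Kenji Lindqvist's interest in Talon Partners LP, giving 66% + 21% = 87%.
By sibling attribution (R3), Priya Lindqvist is treated as also owning Kenji Lindqvist's interest in Quarry Foods Inc, giving 25% + 11% = 36%.
Chain via Talon Partners LP (R1): 87% × 36% = 31.32% of Highfield Group plc.
Chain via Quarry Foods Inc. (R1): 36% × 32% = 11.52% of Highfield Group plc.
Direct interest in Highfield Group plc: 25%.
Aggregating (R2): 31.32% + 11.52% + 25% = 67.84%.
67.84% exceeds the 10% threshold by 57.84 percentage points.

57.84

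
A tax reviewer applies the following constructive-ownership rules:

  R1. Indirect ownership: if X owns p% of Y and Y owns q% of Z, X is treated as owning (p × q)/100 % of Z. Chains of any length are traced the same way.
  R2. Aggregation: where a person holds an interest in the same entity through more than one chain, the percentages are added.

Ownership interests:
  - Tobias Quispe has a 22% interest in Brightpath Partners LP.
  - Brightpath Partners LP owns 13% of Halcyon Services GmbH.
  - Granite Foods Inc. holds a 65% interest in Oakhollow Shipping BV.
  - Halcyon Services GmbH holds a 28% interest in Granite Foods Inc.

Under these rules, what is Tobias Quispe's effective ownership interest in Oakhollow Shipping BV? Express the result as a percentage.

0.52052%

Chain via Brightpath Partners LP → Halcyon Services GmbH → Granite Foods Inc. (R1): 22% × 13% × 28% × 65% = 0.52052% of Oakhollow Shipping BV.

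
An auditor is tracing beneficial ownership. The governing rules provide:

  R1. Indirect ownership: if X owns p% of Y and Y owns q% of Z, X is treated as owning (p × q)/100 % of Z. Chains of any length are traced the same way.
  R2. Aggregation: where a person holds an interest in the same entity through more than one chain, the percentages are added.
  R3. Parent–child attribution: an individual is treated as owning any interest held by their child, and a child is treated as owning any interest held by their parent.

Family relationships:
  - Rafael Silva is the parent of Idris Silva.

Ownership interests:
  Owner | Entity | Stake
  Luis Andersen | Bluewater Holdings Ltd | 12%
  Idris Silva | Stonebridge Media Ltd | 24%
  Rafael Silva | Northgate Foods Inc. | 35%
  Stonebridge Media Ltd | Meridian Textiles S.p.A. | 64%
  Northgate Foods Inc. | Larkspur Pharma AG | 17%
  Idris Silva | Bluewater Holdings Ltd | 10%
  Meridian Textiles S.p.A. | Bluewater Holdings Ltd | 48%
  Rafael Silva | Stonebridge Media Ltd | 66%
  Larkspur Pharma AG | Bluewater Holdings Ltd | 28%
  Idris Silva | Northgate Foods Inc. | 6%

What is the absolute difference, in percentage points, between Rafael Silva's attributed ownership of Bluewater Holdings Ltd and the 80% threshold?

By parent–child attribution (R3), Rafael Silva is treated as also owning Idris Silva's interest in Northgate Foods Inc, giving 35% + 6% = 41%.
By parent–child attribution (R3), Rafael Silva is treated as also owning Idris Silva's interest in Stonebridge Media Ltd, giving 66% + 24% = 90%.
By parent–child attribution (R3), Rafael Silva is treated as owning Idris Silva's 10% interest in Bluewater Holdings Ltd.
Chain via Northgate Foods Inc. → Larkspur Pharma AG (R1): 41% × 17% × 28% = 1.9516% of Bluewater Holdings Ltd.
Chain via Stonebridge Media Ltd → Meridian Textiles S.p.A. (R1): 90% × 64% × 48% = 27.648% of Bluewater Holdings Ltd.
Direct interest in Bluewater Holdings Ltd: 10%.
Aggregating (R2): 1.9516% + 27.648% + 10% = 39.5996%.
39.5996% falls short of the 80% threshold by 40.4004 percentage points.

40.4004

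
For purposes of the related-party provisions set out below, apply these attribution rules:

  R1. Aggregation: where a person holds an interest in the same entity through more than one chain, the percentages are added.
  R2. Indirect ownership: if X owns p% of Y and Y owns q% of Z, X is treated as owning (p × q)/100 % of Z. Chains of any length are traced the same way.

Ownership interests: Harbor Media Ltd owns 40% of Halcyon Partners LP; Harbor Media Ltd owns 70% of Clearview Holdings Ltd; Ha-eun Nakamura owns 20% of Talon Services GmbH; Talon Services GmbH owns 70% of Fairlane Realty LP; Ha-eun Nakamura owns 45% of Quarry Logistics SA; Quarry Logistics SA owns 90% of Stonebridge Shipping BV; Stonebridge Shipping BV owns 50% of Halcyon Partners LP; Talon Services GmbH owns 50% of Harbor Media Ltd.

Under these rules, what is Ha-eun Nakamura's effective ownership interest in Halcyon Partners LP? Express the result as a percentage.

Chain via Quarry Logistics SA → Stonebridge Shipping BV (R2): 45% × 90% × 50% = 20.25% of Halcyon Partners LP.
Chain via Talon Services GmbH → Harbor Media Ltd (R2): 20% × 50% × 40% = 4% of Halcyon Partners LP.
Aggregating (R1): 20.25% + 4% = 24.25%.

24.25%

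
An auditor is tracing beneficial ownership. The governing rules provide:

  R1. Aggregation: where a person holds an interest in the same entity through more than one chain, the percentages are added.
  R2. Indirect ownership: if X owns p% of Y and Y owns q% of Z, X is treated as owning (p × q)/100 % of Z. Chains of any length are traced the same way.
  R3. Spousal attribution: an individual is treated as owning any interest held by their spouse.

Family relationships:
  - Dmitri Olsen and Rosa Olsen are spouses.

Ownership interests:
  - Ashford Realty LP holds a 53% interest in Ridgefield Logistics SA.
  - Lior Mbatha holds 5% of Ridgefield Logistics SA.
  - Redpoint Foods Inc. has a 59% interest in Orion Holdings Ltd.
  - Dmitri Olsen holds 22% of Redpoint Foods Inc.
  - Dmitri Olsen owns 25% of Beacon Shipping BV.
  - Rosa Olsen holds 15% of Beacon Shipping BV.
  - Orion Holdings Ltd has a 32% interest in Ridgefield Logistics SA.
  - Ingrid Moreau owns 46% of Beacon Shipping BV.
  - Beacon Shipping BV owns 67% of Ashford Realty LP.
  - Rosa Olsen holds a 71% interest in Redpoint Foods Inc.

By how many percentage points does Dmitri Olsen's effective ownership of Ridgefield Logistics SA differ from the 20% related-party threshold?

By spousal attribution (R3), Dmitri Olsen is treated as also owning Rosa Olsen's interest in Redpoint Foods Inc, giving 22% + 71% = 93%.
By spousal attribution (R3), Dmitri Olsen is treated as also owning Rosa Olsen's interest in Beacon Shipping BV, giving 25% + 15% = 40%.
Chain via Redpoint Foods Inc. → Orion Holdings Ltd (R2): 93% × 59% × 32% = 17.5584% of Ridgefield Logistics SA.
Chain via Beacon Shipping BV → Ashford Realty LP (R2): 40% × 67% × 53% = 14.204% of Ridgefield Logistics SA.
Aggregating (R1): 17.5584% + 14.204% = 31.7624%.
31.7624% exceeds the 20% threshold by 11.7624 percentage points.

11.7624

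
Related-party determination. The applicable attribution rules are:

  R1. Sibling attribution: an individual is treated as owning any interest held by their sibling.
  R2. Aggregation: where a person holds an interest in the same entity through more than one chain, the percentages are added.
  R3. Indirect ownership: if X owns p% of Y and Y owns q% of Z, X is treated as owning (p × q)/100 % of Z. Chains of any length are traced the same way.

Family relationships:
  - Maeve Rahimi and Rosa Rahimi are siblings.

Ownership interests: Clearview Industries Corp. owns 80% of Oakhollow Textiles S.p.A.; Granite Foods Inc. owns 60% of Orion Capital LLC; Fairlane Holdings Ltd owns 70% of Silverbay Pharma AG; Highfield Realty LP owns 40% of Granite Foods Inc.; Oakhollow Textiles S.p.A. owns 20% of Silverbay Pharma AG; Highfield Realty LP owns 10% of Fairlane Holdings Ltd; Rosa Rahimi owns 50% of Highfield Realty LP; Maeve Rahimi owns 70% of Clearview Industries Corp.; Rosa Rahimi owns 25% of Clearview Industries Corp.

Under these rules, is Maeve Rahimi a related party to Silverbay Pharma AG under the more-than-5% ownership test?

Yes

By sibling attribution (R1), Maeve Rahimi is treated as also owning Rosa Rahimi's interest in Clearview Industries Corp, giving 70% + 25% = 95%.
By sibling attribution (R1), Maeve Rahimi is treated as owning Rosa Rahimi's 50% interest in Highfield Realty LP.
Chain via Clearview Industries Corp. → Oakhollow Textiles S.p.A. (R3): 95% × 80% × 20% = 15.2% of Silverbay Pharma AG.
Chain via Highfield Realty LP → Fairlane Holdings Ltd (R3): 50% × 10% × 70% = 3.5% of Silverbay Pharma AG.
Aggregating (R2): 15.2% + 3.5% = 18.7%.
18.7% exceeds the 5% threshold, so Maeve is a related party to Silverbay Pharma AG.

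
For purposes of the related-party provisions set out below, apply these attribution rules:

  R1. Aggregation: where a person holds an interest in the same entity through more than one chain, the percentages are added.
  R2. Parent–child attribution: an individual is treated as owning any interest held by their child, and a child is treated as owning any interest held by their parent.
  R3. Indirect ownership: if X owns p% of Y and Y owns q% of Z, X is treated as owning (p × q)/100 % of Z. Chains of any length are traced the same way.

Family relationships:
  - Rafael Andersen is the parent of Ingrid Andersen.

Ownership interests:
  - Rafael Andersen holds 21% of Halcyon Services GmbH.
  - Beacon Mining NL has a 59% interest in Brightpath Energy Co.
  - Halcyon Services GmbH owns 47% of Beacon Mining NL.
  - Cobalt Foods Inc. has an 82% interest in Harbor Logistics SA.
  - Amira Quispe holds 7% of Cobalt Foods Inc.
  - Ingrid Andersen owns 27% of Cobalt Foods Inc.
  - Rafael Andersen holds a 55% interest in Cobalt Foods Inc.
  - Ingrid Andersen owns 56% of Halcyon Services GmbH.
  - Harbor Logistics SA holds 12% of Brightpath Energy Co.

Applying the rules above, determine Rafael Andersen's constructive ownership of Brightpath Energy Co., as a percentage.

By parent–child attribution (R2), Rafael Andersen is treated as also owning Ingrid Andersen's interest in Cobalt Foods Inc, giving 55% + 27% = 82%.
By parent–child attribution (R2), Rafael Andersen is treated as also owning Ingrid Andersen's interest in Halcyon Services GmbH, giving 21% + 56% = 77%.
Chain via Cobalt Foods Inc. → Harbor Logistics SA (R3): 82% × 82% × 12% = 8.0688% of Brightpath Energy Co.
Chain via Halcyon Services GmbH → Beacon Mining NL (R3): 77% × 47% × 59% = 21.3521% of Brightpath Energy Co.
Aggregating (R1): 8.0688% + 21.3521% = 29.4209%.

29.4209%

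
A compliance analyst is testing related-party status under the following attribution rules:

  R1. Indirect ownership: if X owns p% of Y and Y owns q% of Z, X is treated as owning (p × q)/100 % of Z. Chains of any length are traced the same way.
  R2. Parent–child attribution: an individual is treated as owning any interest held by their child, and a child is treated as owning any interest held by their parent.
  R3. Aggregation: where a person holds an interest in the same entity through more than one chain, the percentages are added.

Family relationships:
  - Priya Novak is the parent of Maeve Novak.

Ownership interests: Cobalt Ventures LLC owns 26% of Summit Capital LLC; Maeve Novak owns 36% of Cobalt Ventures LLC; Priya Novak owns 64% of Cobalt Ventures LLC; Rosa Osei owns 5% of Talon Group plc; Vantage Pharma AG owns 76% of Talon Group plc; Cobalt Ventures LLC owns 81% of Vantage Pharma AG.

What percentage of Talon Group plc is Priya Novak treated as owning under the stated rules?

61.56%

By parent–child attribution (R2), Priya Novak is treated as also owning Maeve Novak's interest in Cobalt Ventures LLC, giving 64% + 36% = 100%.
Chain via Cobalt Ventures LLC → Vantage Pharma AG (R1): 100% × 81% × 76% = 61.56% of Talon Group plc.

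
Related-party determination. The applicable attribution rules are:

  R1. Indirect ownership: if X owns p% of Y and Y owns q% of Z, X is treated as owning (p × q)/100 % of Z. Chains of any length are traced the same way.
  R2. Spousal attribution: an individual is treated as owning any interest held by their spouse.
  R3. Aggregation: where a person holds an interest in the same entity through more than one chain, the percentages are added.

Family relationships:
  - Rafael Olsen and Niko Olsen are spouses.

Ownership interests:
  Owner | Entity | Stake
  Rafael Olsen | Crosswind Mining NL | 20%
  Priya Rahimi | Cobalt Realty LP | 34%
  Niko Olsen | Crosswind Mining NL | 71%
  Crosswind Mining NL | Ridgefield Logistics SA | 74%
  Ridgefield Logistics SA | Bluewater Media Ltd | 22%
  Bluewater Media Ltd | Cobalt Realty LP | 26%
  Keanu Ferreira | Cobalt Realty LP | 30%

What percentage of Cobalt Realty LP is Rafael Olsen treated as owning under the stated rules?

By spousal attribution (R2), Rafael Olsen is treated as also owning Niko Olsen's interest in Crosswind Mining NL, giving 20% + 71% = 91%.
Chain via Crosswind Mining NL → Ridgefield Logistics SA → Bluewater Media Ltd (R1): 91% × 74% × 22% × 26% = 3.851848% of Cobalt Realty LP.

3.851848%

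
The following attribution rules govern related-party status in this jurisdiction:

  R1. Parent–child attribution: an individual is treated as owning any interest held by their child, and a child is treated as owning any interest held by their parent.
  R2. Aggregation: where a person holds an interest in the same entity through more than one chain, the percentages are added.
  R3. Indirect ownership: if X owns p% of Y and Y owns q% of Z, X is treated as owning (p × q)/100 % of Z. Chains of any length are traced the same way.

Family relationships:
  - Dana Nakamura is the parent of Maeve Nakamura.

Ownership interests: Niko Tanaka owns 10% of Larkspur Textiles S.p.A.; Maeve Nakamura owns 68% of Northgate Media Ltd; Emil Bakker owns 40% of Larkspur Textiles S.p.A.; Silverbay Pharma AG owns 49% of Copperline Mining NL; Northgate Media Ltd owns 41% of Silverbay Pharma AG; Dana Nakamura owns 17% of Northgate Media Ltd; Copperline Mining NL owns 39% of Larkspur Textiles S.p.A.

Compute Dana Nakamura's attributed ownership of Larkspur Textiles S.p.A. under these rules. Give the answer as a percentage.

6.659835%

By parent–child attribution (R1), Dana Nakamura is treated as also owning Maeve Nakamura's interest in Northgate Media Ltd, giving 17% + 68% = 85%.
Chain via Northgate Media Ltd → Silverbay Pharma AG → Copperline Mining NL (R3): 85% × 41% × 49% × 39% = 6.659835% of Larkspur Textiles S.p.A.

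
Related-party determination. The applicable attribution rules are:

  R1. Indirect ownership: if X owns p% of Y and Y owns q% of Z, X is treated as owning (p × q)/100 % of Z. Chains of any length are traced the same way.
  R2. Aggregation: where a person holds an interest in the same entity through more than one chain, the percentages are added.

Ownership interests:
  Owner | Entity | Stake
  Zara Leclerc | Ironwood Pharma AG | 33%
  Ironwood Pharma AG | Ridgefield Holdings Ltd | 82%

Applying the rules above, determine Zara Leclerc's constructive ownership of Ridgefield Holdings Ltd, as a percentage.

Chain via Ironwood Pharma AG (R1): 33% × 82% = 27.06% of Ridgefield Holdings Ltd.

27.06%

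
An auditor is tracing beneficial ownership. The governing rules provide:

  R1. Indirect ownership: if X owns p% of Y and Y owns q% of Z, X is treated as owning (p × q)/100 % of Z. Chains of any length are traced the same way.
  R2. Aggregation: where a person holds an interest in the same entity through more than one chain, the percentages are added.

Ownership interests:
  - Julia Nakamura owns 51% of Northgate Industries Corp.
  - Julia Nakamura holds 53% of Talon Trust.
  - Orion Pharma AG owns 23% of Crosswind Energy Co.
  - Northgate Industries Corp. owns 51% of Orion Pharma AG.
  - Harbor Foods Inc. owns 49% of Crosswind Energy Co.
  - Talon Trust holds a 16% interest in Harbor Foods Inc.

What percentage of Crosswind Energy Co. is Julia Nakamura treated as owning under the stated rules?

10.1375%

Chain via Northgate Industries Corp. → Orion Pharma AG (R1): 51% × 51% × 23% = 5.9823% of Crosswind Energy Co.
Chain via Talon Trust → Harbor Foods Inc. (R1): 53% × 16% × 49% = 4.1552% of Crosswind Energy Co.
Aggregating (R2): 5.9823% + 4.1552% = 10.1375%.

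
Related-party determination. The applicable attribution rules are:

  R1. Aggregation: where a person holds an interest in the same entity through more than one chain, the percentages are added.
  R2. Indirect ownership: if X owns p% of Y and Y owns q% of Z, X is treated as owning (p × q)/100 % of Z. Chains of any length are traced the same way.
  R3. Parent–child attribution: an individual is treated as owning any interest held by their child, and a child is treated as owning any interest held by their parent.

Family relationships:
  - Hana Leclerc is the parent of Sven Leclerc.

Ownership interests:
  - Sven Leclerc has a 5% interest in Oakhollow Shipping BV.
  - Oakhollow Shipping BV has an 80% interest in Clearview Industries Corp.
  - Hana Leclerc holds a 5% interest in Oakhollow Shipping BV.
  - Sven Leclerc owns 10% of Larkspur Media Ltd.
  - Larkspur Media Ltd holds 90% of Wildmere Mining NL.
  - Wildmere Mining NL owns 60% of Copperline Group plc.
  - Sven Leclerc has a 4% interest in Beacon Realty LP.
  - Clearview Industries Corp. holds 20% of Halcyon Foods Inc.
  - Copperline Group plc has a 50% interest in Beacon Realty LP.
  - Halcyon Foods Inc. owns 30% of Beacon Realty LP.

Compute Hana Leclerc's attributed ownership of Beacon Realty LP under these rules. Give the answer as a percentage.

By parent–child attribution (R3), Hana Leclerc is treated as also owning Sven Leclerc's interest in Oakhollow Shipping BV, giving 5% + 5% = 10%.
By parent–child attribution (R3), Hana Leclerc is treated as owning Sven Leclerc's 10% interest in Larkspur Media Ltd.
By parent–child attribution (R3), Hana Leclerc is treated as owning Sven Leclerc's 4% interest in Beacon Realty LP.
Chain via Oakhollow Shipping BV → Clearview Industries Corp. → Halcyon Foods Inc. (R2): 10% × 80% × 20% × 30% = 0.48% of Beacon Realty LP.
Chain via Larkspur Media Ltd → Wildmere Mining NL → Copperline Group plc (R2): 10% × 90% × 60% × 50% = 2.7% of Beacon Realty LP.
Direct interest in Beacon Realty LP: 4%.
Aggregating (R1): 0.48% + 2.7% + 4% = 7.18%.

7.18%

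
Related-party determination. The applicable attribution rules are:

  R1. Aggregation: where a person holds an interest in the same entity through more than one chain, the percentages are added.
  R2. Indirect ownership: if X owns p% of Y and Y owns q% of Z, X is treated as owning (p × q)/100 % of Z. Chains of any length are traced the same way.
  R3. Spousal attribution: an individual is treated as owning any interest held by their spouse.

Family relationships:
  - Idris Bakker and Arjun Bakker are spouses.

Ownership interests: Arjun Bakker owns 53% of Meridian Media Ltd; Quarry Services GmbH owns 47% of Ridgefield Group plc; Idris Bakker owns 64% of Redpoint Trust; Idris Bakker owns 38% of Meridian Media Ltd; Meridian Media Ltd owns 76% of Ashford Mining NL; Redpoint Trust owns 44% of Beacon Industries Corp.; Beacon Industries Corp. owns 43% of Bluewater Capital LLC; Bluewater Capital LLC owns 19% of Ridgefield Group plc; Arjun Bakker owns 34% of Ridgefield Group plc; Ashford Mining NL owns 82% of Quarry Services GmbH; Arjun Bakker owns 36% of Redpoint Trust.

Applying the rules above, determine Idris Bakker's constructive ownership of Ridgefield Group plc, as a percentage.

64.249064%

By spousal attribution (R3), Idris Bakker is treated as also owning Arjun Bakker's interest in Redpoint Trust, giving 64% + 36% = 100%.
By spousal attribution (R3), Idris Bakker is treated as also owning Arjun Bakker's interest in Meridian Media Ltd, giving 38% + 53% = 91%.
By spousal attribution (R3), Idris Bakker is treated as owning Arjun Bakker's 34% interest in Ridgefield Group plc.
Chain via Redpoint Trust → Beacon Industries Corp. → Bluewater Capital LLC (R2): 100% × 44% × 43% × 19% = 3.5948% of Ridgefield Group plc.
Chain via Meridian Media Ltd → Ashford Mining NL → Quarry Services GmbH (R2): 91% × 76% × 82% × 47% = 26.654264% of Ridgefield Group plc.
Direct interest in Ridgefield Group plc: 34%.
Aggregating (R1): 3.5948% + 26.654264% + 34% = 64.249064%.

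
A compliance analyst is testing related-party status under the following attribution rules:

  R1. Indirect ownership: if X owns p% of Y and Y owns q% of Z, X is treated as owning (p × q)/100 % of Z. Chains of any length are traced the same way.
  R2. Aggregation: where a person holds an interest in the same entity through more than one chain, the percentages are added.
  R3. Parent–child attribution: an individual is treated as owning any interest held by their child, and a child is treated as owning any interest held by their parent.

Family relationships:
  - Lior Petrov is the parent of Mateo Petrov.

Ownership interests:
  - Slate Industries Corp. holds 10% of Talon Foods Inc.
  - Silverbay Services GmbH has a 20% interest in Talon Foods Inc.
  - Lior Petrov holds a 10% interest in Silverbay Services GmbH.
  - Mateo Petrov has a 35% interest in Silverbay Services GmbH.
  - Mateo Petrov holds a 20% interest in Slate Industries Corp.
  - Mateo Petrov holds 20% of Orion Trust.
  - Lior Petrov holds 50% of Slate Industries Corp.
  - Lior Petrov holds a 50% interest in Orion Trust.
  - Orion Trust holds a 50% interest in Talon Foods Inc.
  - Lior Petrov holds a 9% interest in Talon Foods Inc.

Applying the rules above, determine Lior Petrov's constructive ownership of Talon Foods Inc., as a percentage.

60%

By parent–child attribution (R3), Lior Petrov is treated as also owning Mateo Petrov's interest in Orion Trust, giving 50% + 20% = 70%.
By parent–child attribution (R3), Lior Petrov is treated as also owning Mateo Petrov's interest in Slate Industries Corp, giving 50% + 20% = 70%.
By parent–child attribution (R3), Lior Petrov is treated as also owning Mateo Petrov's interest in Silverbay Services GmbH, giving 10% + 35% = 45%.
Chain via Orion Trust (R1): 70% × 50% = 35% of Talon Foods Inc.
Chain via Slate Industries Corp. (R1): 70% × 10% = 7% of Talon Foods Inc.
Chain via Silverbay Services GmbH (R1): 45% × 20% = 9% of Talon Foods Inc.
Direct interest in Talon Foods Inc: 9%.
Aggregating (R2): 35% + 7% + 9% + 9% = 60%.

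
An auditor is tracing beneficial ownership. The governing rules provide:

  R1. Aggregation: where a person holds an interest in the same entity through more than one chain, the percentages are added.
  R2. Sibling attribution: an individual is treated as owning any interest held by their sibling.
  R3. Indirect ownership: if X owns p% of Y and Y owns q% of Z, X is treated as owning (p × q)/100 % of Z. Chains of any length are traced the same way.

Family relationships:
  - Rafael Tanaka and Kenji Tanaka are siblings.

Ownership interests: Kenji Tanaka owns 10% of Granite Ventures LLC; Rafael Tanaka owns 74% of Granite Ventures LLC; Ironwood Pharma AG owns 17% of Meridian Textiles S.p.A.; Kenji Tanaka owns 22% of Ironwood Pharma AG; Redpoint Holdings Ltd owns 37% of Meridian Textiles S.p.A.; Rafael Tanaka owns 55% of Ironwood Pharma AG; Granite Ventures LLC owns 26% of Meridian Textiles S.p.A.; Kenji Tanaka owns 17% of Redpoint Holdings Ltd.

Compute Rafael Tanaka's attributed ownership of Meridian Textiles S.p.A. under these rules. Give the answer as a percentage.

41.22%

By sibling attribution (R2), Rafael Tanaka is treated as also owning Kenji Tanaka's interest in Granite Ventures LLC, giving 74% + 10% = 84%.
By sibling attribution (R2), Rafael Tanaka is treated as also owning Kenji Tanaka's interest in Ironwood Pharma AG, giving 55% + 22% = 77%.
By sibling attribution (R2), Rafael Tanaka is treated as owning Kenji Tanaka's 17% interest in Redpoint Holdings Ltd.
Chain via Granite Ventures LLC (R3): 84% × 26% = 21.84% of Meridian Textiles S.p.A.
Chain via Ironwood Pharma AG (R3): 77% × 17% = 13.09% of Meridian Textiles S.p.A.
Chain via Redpoint Holdings Ltd (R3): 17% × 37% = 6.29% of Meridian Textiles S.p.A.
Aggregating (R1): 21.84% + 13.09% + 6.29% = 41.22%.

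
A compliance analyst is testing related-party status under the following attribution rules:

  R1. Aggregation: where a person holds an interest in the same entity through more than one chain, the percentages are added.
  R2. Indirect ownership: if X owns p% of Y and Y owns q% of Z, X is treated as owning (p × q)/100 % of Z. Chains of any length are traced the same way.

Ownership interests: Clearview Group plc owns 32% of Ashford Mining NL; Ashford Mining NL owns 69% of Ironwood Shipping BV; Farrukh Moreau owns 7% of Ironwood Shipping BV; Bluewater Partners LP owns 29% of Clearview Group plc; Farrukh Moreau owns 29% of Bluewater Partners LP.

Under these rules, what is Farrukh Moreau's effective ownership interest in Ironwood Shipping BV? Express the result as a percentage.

Chain via Bluewater Partners LP → Clearview Group plc → Ashford Mining NL (R2): 29% × 29% × 32% × 69% = 1.856928% of Ironwood Shipping BV.
Direct interest in Ironwood Shipping BV: 7%.
Aggregating (R1): 1.856928% + 7% = 8.856928%.

8.856928%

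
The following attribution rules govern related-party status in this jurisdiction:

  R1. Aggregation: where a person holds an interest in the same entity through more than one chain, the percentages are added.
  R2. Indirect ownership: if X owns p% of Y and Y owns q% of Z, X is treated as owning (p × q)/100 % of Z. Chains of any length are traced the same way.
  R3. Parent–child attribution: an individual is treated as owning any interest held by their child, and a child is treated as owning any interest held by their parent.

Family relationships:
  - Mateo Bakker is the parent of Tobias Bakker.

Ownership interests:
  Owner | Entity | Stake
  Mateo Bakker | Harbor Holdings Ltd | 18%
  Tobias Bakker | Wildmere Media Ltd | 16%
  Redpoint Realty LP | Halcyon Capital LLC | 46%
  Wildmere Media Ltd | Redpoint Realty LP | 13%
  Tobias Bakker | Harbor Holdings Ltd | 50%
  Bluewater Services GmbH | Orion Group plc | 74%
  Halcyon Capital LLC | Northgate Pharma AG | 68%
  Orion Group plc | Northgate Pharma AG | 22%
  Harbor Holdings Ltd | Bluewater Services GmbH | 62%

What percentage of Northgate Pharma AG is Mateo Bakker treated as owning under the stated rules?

By parent–child attribution (R3), Mateo Bakker is treated as also owning Tobias Bakker's interest in Harbor Holdings Ltd, giving 18% + 50% = 68%.
By parent–child attribution (R3), Mateo Bakker is treated as owning Tobias Bakker's 16% interest in Wildmere Media Ltd.
Chain via Harbor Holdings Ltd → Bluewater Services GmbH → Orion Group plc (R2): 68% × 62% × 74% × 22% = 6.863648% of Northgate Pharma AG.
Chain via Wildmere Media Ltd → Redpoint Realty LP → Halcyon Capital LLC (R2): 16% × 13% × 46% × 68% = 0.650624% of Northgate Pharma AG.
Aggregating (R1): 6.863648% + 0.650624% = 7.514272%.

7.514272%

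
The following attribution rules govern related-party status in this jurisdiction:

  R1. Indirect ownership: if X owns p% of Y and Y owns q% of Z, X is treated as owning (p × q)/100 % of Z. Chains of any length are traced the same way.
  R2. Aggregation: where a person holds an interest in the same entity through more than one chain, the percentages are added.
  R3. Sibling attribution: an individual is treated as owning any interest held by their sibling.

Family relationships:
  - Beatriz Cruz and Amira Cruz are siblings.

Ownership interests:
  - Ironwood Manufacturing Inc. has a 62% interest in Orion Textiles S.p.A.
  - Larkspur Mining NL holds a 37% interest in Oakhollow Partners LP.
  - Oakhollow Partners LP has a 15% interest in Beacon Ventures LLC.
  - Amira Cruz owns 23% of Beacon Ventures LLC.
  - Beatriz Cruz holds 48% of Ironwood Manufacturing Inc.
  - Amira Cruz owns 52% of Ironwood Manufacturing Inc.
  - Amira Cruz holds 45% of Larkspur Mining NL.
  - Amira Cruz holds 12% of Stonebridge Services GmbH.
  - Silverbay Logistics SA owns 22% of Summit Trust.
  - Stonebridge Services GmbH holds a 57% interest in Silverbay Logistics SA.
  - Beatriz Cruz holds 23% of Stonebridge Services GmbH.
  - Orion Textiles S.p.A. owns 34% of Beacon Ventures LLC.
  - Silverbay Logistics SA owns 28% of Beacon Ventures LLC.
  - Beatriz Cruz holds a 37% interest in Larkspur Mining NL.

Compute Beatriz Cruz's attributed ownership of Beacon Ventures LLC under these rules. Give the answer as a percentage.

By sibling attribution (R3), Beatriz Cruz is treated as also owning Amira Cruz's interest in Stonebridge Services GmbH, giving 23% + 12% = 35%.
By sibling attribution (R3), Beatriz Cruz is treated as also owning Amira Cruz's interest in Larkspur Mining NL, giving 37% + 45% = 82%.
By sibling attribution (R3), Beatriz Cruz is treated as also owning Amira Cruz's interest in Ironwood Manufacturing Inc, giving 48% + 52% = 100%.
By sibling attribution (R3), Beatriz Cruz is treated as owning Amira Cruz's 23% interest in Beacon Ventures LLC.
Chain via Stonebridge Services GmbH → Silverbay Logistics SA (R1): 35% × 57% × 28% = 5.586% of Beacon Ventures LLC.
Chain via Larkspur Mining NL → Oakhollow Partners LP (R1): 82% × 37% × 15% = 4.551% of Beacon Ventures LLC.
Chain via Ironwood Manufacturing Inc. → Orion Textiles S.p.A. (R1): 100% × 62% × 34% = 21.08% of Beacon Ventures LLC.
Direct interest in Beacon Ventures LLC: 23%.
Aggregating (R2): 5.586% + 4.551% + 21.08% + 23% = 54.217%.

54.217%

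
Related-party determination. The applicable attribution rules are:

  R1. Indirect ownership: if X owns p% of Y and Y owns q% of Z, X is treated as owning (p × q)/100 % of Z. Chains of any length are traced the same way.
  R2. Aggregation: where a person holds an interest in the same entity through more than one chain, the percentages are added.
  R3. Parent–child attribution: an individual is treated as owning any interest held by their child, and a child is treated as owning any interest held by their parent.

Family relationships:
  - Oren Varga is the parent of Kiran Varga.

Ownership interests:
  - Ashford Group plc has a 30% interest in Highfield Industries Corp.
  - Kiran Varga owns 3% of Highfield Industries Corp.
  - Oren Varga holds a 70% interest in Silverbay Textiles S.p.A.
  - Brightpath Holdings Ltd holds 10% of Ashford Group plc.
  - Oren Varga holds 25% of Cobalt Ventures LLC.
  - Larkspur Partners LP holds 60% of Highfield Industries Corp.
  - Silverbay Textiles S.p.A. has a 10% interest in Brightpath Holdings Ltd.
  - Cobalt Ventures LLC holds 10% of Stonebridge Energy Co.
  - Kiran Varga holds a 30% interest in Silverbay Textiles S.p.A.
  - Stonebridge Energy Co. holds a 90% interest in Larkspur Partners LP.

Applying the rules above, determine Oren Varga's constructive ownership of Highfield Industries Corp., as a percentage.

4.65%

By parent–child attribution (R3), Oren Varga is treated as also owning Kiran Varga's interest in Silverbay Textiles S.p.A, giving 70% + 30% = 100%.
By parent–child attribution (R3), Oren Varga is treated as owning Kiran Varga's 3% interest in Highfield Industries Corp.
Chain via Cobalt Ventures LLC → Stonebridge Energy Co. → Larkspur Partners LP (R1): 25% × 10% × 90% × 60% = 1.35% of Highfield Industries Corp.
Chain via Silverbay Textiles S.p.A. → Brightpath Holdings Ltd → Ashford Group plc (R1): 100% × 10% × 10% × 30% = 0.3% of Highfield Industries Corp.
Direct interest in Highfield Industries Corp: 3%.
Aggregating (R2): 1.35% + 0.3% + 3% = 4.65%.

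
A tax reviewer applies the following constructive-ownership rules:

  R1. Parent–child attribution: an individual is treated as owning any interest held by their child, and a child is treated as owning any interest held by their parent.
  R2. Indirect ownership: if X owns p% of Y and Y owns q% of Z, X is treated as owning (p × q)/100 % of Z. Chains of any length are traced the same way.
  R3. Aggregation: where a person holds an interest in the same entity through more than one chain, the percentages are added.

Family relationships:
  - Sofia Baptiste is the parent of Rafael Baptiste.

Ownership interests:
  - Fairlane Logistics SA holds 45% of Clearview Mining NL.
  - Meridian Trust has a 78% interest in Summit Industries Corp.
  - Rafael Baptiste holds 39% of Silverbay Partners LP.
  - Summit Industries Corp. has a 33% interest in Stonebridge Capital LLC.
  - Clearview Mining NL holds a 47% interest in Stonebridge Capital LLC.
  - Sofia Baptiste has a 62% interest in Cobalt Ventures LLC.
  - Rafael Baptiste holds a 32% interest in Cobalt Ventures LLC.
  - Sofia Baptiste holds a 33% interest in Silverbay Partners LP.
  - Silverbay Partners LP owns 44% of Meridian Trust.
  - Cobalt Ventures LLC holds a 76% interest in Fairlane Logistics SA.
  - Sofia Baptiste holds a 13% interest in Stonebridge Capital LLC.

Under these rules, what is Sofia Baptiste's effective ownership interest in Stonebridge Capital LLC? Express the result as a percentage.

By parent–child attribution (R1), Sofia Baptiste is treated as also owning Rafael Baptiste's interest in Silverbay Partners LP, giving 33% + 39% = 72%.
By parent–child attribution (R1), Sofia Baptiste is treated as also owning Rafael Baptiste's interest in Cobalt Ventures LLC, giving 62% + 32% = 94%.
Chain via Silverbay Partners LP → Meridian Trust → Summit Industries Corp. (R2): 72% × 44% × 78% × 33% = 8.154432% of Stonebridge Capital LLC.
Chain via Cobalt Ventures LLC → Fairlane Logistics SA → Clearview Mining NL (R2): 94% × 76% × 45% × 47% = 15.10956% of Stonebridge Capital LLC.
Direct interest in Stonebridge Capital LLC: 13%.
Aggregating (R3): 8.154432% + 15.10956% + 13% = 36.263992%.

36.263992%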